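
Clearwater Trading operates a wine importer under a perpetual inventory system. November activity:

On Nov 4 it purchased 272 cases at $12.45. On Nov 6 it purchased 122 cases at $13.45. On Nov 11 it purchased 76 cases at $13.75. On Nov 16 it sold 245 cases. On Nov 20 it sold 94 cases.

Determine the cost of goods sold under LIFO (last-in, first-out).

Nov 16, 245 sold [LIFO — newest first]: 76 @ $13.75 + 122 @ $13.45 + 47 @ $12.45 = $3,271.05
Nov 20, 94 sold [LIFO — newest first]: 94 @ $12.45 = $1,170.30
Total COGS = $3,271.05 + $1,170.30 = $4,441.35
Ending inventory: 131 @ $12.45 = $1,630.95
Check: goods available $6,072.30 = COGS $4,441.35 + ending $1,630.95

COGS = $4,441.35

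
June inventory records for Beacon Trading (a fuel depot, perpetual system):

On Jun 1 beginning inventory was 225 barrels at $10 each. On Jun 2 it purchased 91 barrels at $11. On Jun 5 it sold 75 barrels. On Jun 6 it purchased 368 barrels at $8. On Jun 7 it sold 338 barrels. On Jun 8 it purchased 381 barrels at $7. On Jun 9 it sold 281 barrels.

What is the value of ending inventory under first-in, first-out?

Jun 5, 75 sold [FIFO — oldest first]: 75 @ $10 = $750
Jun 7, 338 sold [FIFO — oldest first]: 150 @ $10 + 91 @ $11 + 97 @ $8 = $3,277
Jun 9, 281 sold [FIFO — oldest first]: 271 @ $8 + 10 @ $7 = $2,238
Total COGS = $750 + $3,277 + $2,238 = $6,265
Ending inventory: 371 @ $7 = $2,597
Check: goods available $8,862 = COGS $6,265 + ending $2,597

Ending inventory = $2,597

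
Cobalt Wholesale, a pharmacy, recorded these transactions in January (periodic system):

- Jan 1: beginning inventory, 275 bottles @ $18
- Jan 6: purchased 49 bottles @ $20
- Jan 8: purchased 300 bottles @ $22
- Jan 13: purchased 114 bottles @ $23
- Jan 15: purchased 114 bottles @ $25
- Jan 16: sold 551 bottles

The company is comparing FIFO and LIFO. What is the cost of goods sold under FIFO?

FIFO COGS: 275 @ $18 + 49 @ $20 + 227 @ $22 = $10,924
LIFO COGS: 114 @ $25 + 114 @ $23 + 300 @ $22 + 23 @ $20 = $12,532

COGS = $10,924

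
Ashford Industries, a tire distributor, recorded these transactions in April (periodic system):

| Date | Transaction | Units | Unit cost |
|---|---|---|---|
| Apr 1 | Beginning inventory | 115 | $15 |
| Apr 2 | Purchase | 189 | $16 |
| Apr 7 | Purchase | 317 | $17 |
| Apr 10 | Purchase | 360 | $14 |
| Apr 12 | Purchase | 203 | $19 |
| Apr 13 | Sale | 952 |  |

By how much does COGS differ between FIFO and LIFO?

$666

FIFO COGS: 115 @ $15 + 189 @ $16 + 317 @ $17 + 331 @ $14 = $14,772
LIFO COGS: 203 @ $19 + 360 @ $14 + 317 @ $17 + 72 @ $16 = $15,438
Difference = |$14,772 − $15,438| = $666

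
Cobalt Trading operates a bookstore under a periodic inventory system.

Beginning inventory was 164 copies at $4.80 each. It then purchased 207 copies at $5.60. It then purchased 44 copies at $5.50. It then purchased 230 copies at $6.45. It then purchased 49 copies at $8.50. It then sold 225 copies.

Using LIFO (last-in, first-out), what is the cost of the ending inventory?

Ending inventory = $2,536.70

Sale 1 (225) [LIFO — newest first]: 49 @ $8.50 + 176 @ $6.45 = $1,551.70
Ending inventory: 164 @ $4.80 + 207 @ $5.60 + 44 @ $5.50 + 54 @ $6.45 = $2,536.70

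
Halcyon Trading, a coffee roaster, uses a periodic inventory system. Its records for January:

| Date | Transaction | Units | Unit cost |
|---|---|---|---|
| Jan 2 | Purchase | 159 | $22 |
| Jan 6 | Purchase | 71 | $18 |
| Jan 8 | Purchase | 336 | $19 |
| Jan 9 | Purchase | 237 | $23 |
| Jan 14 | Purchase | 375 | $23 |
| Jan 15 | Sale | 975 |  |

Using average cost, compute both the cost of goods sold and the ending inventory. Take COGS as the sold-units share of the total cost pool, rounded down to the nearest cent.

Jan 15, sell 975: 975/1178 × $25,236.00 → $20,887.18
Ending inventory (cost pool remaining) = $4,348.82

COGS = $20,887.18; ending inventory = $4,348.82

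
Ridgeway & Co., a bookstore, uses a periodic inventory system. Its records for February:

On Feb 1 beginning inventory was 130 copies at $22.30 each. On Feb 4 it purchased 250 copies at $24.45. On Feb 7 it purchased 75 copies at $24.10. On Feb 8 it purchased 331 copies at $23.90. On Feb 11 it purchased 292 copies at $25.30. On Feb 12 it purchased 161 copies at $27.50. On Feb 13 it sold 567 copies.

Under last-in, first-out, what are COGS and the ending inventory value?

Feb 13, 567 sold [LIFO — newest first]: 161 @ $27.50 + 292 @ $25.30 + 114 @ $23.90 = $14,539.70
Ending inventory: 130 @ $22.30 + 250 @ $24.45 + 75 @ $24.10 + 217 @ $23.90 = $16,005.30

COGS = $14,539.70; ending inventory = $16,005.30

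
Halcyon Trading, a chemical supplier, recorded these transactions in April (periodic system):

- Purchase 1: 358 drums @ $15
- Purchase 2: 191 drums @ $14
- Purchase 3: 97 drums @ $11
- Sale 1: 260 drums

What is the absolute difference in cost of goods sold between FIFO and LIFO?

FIFO COGS: 260 @ $15 = $3,900
LIFO COGS: 97 @ $11 + 163 @ $14 = $3,349
Difference = |$3,900 − $3,349| = $551

$551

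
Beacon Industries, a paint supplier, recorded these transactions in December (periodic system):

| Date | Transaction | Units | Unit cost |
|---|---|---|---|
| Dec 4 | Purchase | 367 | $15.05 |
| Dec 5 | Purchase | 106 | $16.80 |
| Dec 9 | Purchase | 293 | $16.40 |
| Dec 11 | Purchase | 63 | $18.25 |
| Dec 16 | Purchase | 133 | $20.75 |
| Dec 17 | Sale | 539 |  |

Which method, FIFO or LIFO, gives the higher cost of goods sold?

LIFO

FIFO COGS: 367 @ $15.05 + 106 @ $16.80 + 66 @ $16.40 = $8,386.55
LIFO COGS: 133 @ $20.75 + 63 @ $18.25 + 293 @ $16.40 + 50 @ $16.80 = $9,554.70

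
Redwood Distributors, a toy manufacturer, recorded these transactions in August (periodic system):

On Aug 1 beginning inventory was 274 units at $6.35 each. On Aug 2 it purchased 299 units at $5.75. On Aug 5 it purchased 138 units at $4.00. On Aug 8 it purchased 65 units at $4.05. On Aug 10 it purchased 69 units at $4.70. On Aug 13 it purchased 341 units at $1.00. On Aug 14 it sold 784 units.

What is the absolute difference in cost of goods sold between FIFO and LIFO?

FIFO COGS: 274 @ $6.35 + 299 @ $5.75 + 138 @ $4.00 + 65 @ $4.05 + 8 @ $4.70 = $4,312.00
LIFO COGS: 341 @ $1.00 + 69 @ $4.70 + 65 @ $4.05 + 138 @ $4.00 + 171 @ $5.75 = $2,463.80
Difference = |$4,312.00 − $2,463.80| = $1,848.20

$1,848.20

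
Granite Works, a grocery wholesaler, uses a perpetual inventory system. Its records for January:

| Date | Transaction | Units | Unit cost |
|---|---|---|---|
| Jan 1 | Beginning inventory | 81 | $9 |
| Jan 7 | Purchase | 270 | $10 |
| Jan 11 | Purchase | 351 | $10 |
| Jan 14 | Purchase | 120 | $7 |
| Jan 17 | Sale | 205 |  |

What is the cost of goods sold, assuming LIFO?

COGS = $1,690

Jan 17, 205 sold [LIFO — newest first]: 120 @ $7 + 85 @ $10 = $1,690
Ending inventory: 81 @ $9 + 270 @ $10 + 266 @ $10 = $6,089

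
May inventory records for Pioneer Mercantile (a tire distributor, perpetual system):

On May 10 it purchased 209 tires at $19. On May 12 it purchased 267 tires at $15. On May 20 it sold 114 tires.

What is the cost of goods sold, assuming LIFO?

May 20, 114 sold [LIFO — newest first]: 114 @ $15 = $1,710
Ending inventory: 209 @ $19 + 153 @ $15 = $6,266

COGS = $1,710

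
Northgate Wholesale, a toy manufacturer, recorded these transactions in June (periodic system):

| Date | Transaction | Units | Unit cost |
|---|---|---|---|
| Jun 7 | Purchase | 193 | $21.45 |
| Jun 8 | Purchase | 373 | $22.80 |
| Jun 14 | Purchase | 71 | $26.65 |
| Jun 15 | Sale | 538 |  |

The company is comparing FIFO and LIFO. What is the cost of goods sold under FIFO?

FIFO COGS: 193 @ $21.45 + 345 @ $22.80 = $12,005.85
LIFO COGS: 71 @ $26.65 + 373 @ $22.80 + 94 @ $21.45 = $12,412.85

COGS = $12,005.85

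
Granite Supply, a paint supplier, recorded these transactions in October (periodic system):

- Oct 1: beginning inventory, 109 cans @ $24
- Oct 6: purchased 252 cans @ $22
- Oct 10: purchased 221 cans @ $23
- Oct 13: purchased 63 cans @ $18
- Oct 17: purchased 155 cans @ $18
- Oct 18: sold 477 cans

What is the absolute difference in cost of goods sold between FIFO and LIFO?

$985

FIFO COGS: 109 @ $24 + 252 @ $22 + 116 @ $23 = $10,828
LIFO COGS: 155 @ $18 + 63 @ $18 + 221 @ $23 + 38 @ $22 = $9,843
Difference = |$10,828 − $9,843| = $985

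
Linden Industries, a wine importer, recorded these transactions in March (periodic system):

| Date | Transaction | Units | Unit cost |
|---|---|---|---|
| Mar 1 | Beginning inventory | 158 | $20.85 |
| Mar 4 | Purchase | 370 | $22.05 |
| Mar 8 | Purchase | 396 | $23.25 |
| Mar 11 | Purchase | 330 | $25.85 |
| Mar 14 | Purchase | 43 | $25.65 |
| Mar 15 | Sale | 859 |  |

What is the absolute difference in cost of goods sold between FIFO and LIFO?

$1,676.40

FIFO COGS: 158 @ $20.85 + 370 @ $22.05 + 331 @ $23.25 = $19,148.55
LIFO COGS: 43 @ $25.65 + 330 @ $25.85 + 396 @ $23.25 + 90 @ $22.05 = $20,824.95
Difference = |$19,148.55 − $20,824.95| = $1,676.40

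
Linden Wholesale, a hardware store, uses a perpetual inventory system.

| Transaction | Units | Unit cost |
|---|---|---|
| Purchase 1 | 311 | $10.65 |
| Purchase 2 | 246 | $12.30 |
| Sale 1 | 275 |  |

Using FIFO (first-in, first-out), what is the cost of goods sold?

Sale 1 (275) [FIFO — oldest first]: 275 @ $10.65 = $2,928.75
Ending inventory: 36 @ $10.65 + 246 @ $12.30 = $3,409.20
Check: goods available $6,337.95 = COGS $2,928.75 + ending $3,409.20

COGS = $2,928.75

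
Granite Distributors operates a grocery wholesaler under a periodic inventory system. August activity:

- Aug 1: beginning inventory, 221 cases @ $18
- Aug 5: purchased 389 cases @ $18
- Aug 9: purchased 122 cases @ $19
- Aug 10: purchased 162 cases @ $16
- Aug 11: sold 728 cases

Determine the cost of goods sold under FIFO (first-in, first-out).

Aug 11, 728 sold [FIFO — oldest first]: 221 @ $18 + 389 @ $18 + 118 @ $19 = $13,222
Ending inventory: 4 @ $19 + 162 @ $16 = $2,668
Check: goods available $15,890 = COGS $13,222 + ending $2,668

COGS = $13,222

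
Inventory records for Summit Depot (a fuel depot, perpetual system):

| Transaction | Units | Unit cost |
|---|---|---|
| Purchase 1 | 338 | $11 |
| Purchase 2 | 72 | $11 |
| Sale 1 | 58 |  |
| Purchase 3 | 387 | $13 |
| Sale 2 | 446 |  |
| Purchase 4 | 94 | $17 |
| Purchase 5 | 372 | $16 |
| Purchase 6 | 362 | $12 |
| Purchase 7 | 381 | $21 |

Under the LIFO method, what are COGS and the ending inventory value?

COGS = $6,318; ending inventory = $23,118

Sale 1 (58) [LIFO — newest first]: 58 @ $11 = $638
Sale 2 (446) [LIFO — newest first]: 387 @ $13 + 14 @ $11 + 45 @ $11 = $5,680
Total COGS = $638 + $5,680 = $6,318
Ending inventory: 293 @ $11 + 94 @ $17 + 372 @ $16 + 362 @ $12 + 381 @ $21 = $23,118
Check: goods available $29,436 = COGS $6,318 + ending $23,118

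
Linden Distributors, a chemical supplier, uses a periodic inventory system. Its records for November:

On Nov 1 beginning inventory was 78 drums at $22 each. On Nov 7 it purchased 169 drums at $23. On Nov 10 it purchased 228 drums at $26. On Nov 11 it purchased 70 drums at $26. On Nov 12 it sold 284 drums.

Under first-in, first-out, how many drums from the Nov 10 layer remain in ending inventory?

191

Nov 12, 284 sold [FIFO — oldest first]: 78 @ $22 + 169 @ $23 + 37 @ $26 = $6,565
Ending inventory: 191 @ $26 + 70 @ $26 = $6,786
Check: goods available $13,351 = COGS $6,565 + ending $6,786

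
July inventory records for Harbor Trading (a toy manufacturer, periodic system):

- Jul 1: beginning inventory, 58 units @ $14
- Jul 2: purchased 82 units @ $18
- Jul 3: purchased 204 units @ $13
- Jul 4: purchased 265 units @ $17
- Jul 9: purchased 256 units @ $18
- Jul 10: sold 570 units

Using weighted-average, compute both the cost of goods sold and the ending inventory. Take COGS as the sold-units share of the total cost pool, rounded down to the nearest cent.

Jul 10, sell 570: 570/865 × $14,053.00 → $9,260.35
Ending inventory (cost pool remaining) = $4,792.65
Check: goods available $14,053.00 = COGS $9,260.35 + ending $4,792.65

COGS = $9,260.35; ending inventory = $4,792.65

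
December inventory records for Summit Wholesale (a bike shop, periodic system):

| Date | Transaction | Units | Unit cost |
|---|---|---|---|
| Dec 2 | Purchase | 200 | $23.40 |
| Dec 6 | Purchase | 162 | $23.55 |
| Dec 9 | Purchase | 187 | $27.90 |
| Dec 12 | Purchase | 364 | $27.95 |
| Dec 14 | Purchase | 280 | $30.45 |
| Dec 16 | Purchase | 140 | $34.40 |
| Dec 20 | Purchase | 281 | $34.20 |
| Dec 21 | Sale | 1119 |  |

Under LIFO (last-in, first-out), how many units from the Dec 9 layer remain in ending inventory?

133

Dec 21, 1119 sold [LIFO — newest first]: 281 @ $34.20 + 140 @ $34.40 + 280 @ $30.45 + 364 @ $27.95 + 54 @ $27.90 = $34,632.60
Ending inventory: 200 @ $23.40 + 162 @ $23.55 + 133 @ $27.90 = $12,205.80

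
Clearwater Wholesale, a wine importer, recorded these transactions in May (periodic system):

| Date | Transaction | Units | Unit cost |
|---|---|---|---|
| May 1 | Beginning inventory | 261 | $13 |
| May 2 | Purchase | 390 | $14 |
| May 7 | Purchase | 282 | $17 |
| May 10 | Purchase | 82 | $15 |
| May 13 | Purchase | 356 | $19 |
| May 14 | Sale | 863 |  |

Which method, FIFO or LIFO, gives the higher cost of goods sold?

FIFO COGS: 261 @ $13 + 390 @ $14 + 212 @ $17 = $12,457
LIFO COGS: 356 @ $19 + 82 @ $15 + 282 @ $17 + 143 @ $14 = $14,790

LIFO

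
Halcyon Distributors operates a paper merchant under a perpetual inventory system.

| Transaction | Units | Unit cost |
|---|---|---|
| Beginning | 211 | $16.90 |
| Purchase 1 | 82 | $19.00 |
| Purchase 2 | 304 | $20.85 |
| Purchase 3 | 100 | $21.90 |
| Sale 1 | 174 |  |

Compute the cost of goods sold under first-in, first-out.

Sale 1 (174) [FIFO — oldest first]: 174 @ $16.90 = $2,940.60
Ending inventory: 37 @ $16.90 + 82 @ $19.00 + 304 @ $20.85 + 100 @ $21.90 = $10,711.70
Check: goods available $13,652.30 = COGS $2,940.60 + ending $10,711.70

COGS = $2,940.60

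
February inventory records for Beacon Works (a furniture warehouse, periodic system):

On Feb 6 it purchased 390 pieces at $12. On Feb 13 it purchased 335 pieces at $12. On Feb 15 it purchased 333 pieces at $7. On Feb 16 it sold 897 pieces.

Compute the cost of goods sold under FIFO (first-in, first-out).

COGS = $9,904

Feb 16, 897 sold [FIFO — oldest first]: 390 @ $12 + 335 @ $12 + 172 @ $7 = $9,904
Ending inventory: 161 @ $7 = $1,127
Check: goods available $11,031 = COGS $9,904 + ending $1,127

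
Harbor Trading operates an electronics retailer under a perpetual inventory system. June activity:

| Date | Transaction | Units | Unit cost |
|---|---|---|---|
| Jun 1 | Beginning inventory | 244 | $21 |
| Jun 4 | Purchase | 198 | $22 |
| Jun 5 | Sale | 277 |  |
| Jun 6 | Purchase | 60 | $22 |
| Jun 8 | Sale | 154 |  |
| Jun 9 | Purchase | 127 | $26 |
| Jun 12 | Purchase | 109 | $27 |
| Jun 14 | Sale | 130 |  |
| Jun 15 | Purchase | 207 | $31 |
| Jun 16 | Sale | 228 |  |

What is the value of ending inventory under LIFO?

Jun 5, 277 sold [LIFO — newest first]: 198 @ $22 + 79 @ $21 = $6,015
Jun 8, 154 sold [LIFO — newest first]: 60 @ $22 + 94 @ $21 = $3,294
Jun 14, 130 sold [LIFO — newest first]: 109 @ $27 + 21 @ $26 = $3,489
Jun 16, 228 sold [LIFO — newest first]: 207 @ $31 + 21 @ $26 = $6,963
Total COGS = $6,015 + $3,294 + $3,489 + $6,963 = $19,761
Ending inventory: 71 @ $21 + 85 @ $26 = $3,701

Ending inventory = $3,701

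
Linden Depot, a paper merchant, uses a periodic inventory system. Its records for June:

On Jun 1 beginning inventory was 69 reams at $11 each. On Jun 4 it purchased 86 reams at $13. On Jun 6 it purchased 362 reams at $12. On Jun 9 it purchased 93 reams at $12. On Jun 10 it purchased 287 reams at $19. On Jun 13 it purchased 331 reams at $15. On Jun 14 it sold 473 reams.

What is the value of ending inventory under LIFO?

Ending inventory = $10,092

Jun 14, 473 sold [LIFO — newest first]: 331 @ $15 + 142 @ $19 = $7,663
Ending inventory: 69 @ $11 + 86 @ $13 + 362 @ $12 + 93 @ $12 + 145 @ $19 = $10,092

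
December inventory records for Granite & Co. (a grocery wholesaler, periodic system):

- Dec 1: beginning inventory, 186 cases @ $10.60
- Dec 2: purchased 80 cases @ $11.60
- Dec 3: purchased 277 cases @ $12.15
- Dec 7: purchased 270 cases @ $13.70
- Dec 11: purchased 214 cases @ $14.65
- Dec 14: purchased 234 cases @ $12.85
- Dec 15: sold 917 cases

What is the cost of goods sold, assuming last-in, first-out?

Dec 15, 917 sold [LIFO — newest first]: 234 @ $12.85 + 214 @ $14.65 + 270 @ $13.70 + 199 @ $12.15 = $12,258.85
Ending inventory: 186 @ $10.60 + 80 @ $11.60 + 78 @ $12.15 = $3,847.30

COGS = $12,258.85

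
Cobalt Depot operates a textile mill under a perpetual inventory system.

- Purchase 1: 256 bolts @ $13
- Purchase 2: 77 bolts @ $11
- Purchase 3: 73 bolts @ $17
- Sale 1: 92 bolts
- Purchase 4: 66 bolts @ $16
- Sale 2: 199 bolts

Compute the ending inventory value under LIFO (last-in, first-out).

Ending inventory = $2,353

Sale 1 (92) [LIFO — newest first]: 73 @ $17 + 19 @ $11 = $1,450
Sale 2 (199) [LIFO — newest first]: 66 @ $16 + 58 @ $11 + 75 @ $13 = $2,669
Total COGS = $1,450 + $2,669 = $4,119
Ending inventory: 181 @ $13 = $2,353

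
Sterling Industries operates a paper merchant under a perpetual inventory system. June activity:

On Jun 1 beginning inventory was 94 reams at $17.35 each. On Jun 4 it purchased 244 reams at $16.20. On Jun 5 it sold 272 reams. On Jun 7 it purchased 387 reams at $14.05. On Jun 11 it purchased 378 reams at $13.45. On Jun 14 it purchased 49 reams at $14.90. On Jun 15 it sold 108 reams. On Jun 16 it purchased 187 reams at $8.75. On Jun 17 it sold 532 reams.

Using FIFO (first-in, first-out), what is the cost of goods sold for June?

Jun 5, 272 sold [FIFO — oldest first]: 94 @ $17.35 + 178 @ $16.20 = $4,514.50
Jun 15, 108 sold [FIFO — oldest first]: 66 @ $16.20 + 42 @ $14.05 = $1,659.30
Jun 17, 532 sold [FIFO — oldest first]: 345 @ $14.05 + 187 @ $13.45 = $7,362.40
Total COGS = $4,514.50 + $1,659.30 + $7,362.40 = $13,536.20
Ending inventory: 191 @ $13.45 + 49 @ $14.90 + 187 @ $8.75 = $4,935.30

COGS = $13,536.20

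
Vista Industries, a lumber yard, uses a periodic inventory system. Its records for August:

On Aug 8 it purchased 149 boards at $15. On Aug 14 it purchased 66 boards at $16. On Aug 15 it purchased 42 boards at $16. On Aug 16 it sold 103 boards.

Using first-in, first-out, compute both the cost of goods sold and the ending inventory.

Aug 16, 103 sold [FIFO — oldest first]: 103 @ $15 = $1,545
Ending inventory: 46 @ $15 + 66 @ $16 + 42 @ $16 = $2,418

COGS = $1,545; ending inventory = $2,418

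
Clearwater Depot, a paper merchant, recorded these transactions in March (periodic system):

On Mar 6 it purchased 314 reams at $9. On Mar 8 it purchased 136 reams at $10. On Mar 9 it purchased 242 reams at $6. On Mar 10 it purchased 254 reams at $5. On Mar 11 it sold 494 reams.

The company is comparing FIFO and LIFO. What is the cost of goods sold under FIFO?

COGS = $4,450

FIFO COGS: 314 @ $9 + 136 @ $10 + 44 @ $6 = $4,450
LIFO COGS: 254 @ $5 + 240 @ $6 = $2,710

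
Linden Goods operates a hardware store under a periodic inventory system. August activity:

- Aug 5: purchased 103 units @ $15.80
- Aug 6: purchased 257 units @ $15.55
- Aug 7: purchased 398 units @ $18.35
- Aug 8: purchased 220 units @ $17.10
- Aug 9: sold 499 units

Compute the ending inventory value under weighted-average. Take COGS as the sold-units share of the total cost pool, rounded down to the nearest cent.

Ending inventory = $8,173.89

Aug 9, sell 499: 499/978 × $16,689.05 → $8,515.16
Ending inventory (cost pool remaining) = $8,173.89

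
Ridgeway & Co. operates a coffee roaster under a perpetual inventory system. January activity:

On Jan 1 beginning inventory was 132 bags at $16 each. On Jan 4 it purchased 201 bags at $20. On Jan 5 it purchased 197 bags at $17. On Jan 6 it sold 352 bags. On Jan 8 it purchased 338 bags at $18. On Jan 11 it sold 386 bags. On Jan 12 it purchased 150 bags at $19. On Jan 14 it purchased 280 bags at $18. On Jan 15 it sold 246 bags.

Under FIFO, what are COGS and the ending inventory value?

Jan 6, 352 sold [FIFO — oldest first]: 132 @ $16 + 201 @ $20 + 19 @ $17 = $6,455
Jan 11, 386 sold [FIFO — oldest first]: 178 @ $17 + 208 @ $18 = $6,770
Jan 15, 246 sold [FIFO — oldest first]: 130 @ $18 + 116 @ $19 = $4,544
Total COGS = $6,455 + $6,770 + $4,544 = $17,769
Ending inventory: 34 @ $19 + 280 @ $18 = $5,686

COGS = $17,769; ending inventory = $5,686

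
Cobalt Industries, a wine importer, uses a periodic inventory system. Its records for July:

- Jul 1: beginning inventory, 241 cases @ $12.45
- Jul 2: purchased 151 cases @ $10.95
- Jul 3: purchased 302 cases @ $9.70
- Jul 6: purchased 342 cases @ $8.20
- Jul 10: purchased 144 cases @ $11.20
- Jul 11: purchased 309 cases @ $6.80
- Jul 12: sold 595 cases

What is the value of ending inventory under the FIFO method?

Ending inventory = $7,478.70

Jul 12, 595 sold [FIFO — oldest first]: 241 @ $12.45 + 151 @ $10.95 + 203 @ $9.70 = $6,623.00
Ending inventory: 99 @ $9.70 + 342 @ $8.20 + 144 @ $11.20 + 309 @ $6.80 = $7,478.70
Check: goods available $14,101.70 = COGS $6,623.00 + ending $7,478.70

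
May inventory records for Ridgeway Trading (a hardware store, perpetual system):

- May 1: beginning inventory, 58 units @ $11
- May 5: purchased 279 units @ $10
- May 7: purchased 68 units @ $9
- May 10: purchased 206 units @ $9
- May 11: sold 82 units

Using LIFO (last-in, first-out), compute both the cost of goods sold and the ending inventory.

May 11, 82 sold [LIFO — newest first]: 82 @ $9 = $738
Ending inventory: 58 @ $11 + 279 @ $10 + 68 @ $9 + 124 @ $9 = $5,156

COGS = $738; ending inventory = $5,156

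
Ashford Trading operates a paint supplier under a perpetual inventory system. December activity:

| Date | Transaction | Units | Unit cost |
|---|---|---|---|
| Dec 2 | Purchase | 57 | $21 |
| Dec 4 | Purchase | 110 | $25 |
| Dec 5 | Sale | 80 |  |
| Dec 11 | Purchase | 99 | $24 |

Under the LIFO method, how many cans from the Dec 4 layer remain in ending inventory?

30

Dec 5, 80 sold [LIFO — newest first]: 80 @ $25 = $2,000
Ending inventory: 57 @ $21 + 30 @ $25 + 99 @ $24 = $4,323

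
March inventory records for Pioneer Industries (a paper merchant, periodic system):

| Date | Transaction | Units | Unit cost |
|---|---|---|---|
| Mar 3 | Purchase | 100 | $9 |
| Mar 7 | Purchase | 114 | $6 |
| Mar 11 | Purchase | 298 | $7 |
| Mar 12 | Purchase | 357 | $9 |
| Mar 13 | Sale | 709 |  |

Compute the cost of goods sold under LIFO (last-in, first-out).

Mar 13, 709 sold [LIFO — newest first]: 357 @ $9 + 298 @ $7 + 54 @ $6 = $5,623
Ending inventory: 100 @ $9 + 60 @ $6 = $1,260

COGS = $5,623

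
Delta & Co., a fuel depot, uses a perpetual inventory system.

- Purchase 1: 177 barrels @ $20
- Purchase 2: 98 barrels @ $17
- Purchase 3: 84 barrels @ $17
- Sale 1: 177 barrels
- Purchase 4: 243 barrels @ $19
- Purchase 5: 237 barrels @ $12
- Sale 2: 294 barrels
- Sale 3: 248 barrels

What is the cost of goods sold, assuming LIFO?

COGS = $11,695

Sale 1 (177) [LIFO — newest first]: 84 @ $17 + 93 @ $17 = $3,009
Sale 2 (294) [LIFO — newest first]: 237 @ $12 + 57 @ $19 = $3,927
Sale 3 (248) [LIFO — newest first]: 186 @ $19 + 5 @ $17 + 57 @ $20 = $4,759
Total COGS = $3,009 + $3,927 + $4,759 = $11,695
Ending inventory: 120 @ $20 = $2,400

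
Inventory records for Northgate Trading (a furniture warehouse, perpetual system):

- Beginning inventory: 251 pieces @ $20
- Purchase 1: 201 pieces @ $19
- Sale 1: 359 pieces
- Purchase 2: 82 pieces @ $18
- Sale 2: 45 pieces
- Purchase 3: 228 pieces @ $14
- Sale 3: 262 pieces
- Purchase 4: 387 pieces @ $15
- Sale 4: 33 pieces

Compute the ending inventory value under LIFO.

Sale 1 (359) [LIFO — newest first]: 201 @ $19 + 158 @ $20 = $6,979
Sale 2 (45) [LIFO — newest first]: 45 @ $18 = $810
Sale 3 (262) [LIFO — newest first]: 228 @ $14 + 34 @ $18 = $3,804
Sale 4 (33) [LIFO — newest first]: 33 @ $15 = $495
Total COGS = $6,979 + $810 + $3,804 + $495 = $12,088
Ending inventory: 93 @ $20 + 3 @ $18 + 354 @ $15 = $7,224
Check: goods available $19,312 = COGS $12,088 + ending $7,224

Ending inventory = $7,224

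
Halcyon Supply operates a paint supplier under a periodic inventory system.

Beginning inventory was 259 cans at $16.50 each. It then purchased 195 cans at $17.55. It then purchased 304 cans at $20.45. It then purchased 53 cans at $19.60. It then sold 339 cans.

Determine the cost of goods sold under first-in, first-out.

Sale 1 (339) [FIFO — oldest first]: 259 @ $16.50 + 80 @ $17.55 = $5,677.50
Ending inventory: 115 @ $17.55 + 304 @ $20.45 + 53 @ $19.60 = $9,273.85
Check: goods available $14,951.35 = COGS $5,677.50 + ending $9,273.85

COGS = $5,677.50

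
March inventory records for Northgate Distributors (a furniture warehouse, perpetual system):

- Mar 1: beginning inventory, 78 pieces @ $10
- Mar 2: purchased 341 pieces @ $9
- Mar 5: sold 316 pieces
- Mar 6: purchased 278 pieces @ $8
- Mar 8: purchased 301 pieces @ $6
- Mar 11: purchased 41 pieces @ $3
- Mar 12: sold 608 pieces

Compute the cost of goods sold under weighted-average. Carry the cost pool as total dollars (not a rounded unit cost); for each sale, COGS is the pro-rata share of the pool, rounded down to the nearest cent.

After Mar 1: 78 on hand, pool $780.00 (≈ $10.0000 each)
After Mar 2: 419 on hand, pool $3,849.00 (≈ $9.1862 each)
Mar 5, sell 316: 316/419 × $3,849.00 → $2,902.82
After Mar 6: 381 on hand, pool $3,170.18 (≈ $8.3207 each)
After Mar 8: 682 on hand, pool $4,976.18 (≈ $7.2965 each)
After Mar 11: 723 on hand, pool $5,099.18 (≈ $7.0528 each)
Mar 12, sell 608: 608/723 × $5,099.18 → $4,288.10
Total COGS = $2,902.82 + $4,288.10 = $7,190.92
Ending inventory (cost pool remaining) = $811.08
Check: goods available $8,002.00 = COGS $7,190.92 + ending $811.08

COGS = $7,190.92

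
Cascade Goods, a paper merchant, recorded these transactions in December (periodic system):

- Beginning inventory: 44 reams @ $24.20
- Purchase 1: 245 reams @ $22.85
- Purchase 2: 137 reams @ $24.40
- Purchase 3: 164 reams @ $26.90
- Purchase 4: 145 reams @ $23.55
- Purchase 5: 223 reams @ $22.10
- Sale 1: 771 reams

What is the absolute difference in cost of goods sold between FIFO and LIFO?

FIFO COGS: 44 @ $24.20 + 245 @ $22.85 + 137 @ $24.40 + 164 @ $26.90 + 145 @ $23.55 + 36 @ $22.10 = $18,627.80
LIFO COGS: 223 @ $22.10 + 145 @ $23.55 + 164 @ $26.90 + 137 @ $24.40 + 102 @ $22.85 = $18,428.15
Difference = |$18,627.80 − $18,428.15| = $199.65

$199.65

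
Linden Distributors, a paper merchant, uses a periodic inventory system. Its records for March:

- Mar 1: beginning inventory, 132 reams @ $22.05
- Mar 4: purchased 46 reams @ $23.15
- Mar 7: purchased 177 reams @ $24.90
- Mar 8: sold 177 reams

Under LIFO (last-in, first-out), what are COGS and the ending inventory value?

Mar 8, 177 sold [LIFO — newest first]: 177 @ $24.90 = $4,407.30
Ending inventory: 132 @ $22.05 + 46 @ $23.15 = $3,975.50
Check: goods available $8,382.80 = COGS $4,407.30 + ending $3,975.50

COGS = $4,407.30; ending inventory = $3,975.50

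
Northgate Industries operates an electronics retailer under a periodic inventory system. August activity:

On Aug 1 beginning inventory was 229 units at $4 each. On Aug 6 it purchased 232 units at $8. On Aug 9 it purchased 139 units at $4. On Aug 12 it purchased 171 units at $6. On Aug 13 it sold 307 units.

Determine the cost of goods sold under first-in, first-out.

Aug 13, 307 sold [FIFO — oldest first]: 229 @ $4 + 78 @ $8 = $1,540
Ending inventory: 154 @ $8 + 139 @ $4 + 171 @ $6 = $2,814

COGS = $1,540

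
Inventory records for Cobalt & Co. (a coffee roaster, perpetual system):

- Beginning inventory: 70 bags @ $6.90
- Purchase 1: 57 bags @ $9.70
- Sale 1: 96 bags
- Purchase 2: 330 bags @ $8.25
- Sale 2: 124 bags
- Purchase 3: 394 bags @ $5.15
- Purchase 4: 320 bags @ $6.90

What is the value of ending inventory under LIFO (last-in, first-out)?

Sale 1 (96) [LIFO — newest first]: 57 @ $9.70 + 39 @ $6.90 = $822.00
Sale 2 (124) [LIFO — newest first]: 124 @ $8.25 = $1,023.00
Total COGS = $822.00 + $1,023.00 = $1,845.00
Ending inventory: 31 @ $6.90 + 206 @ $8.25 + 394 @ $5.15 + 320 @ $6.90 = $6,150.50
Check: goods available $7,995.50 = COGS $1,845.00 + ending $6,150.50

Ending inventory = $6,150.50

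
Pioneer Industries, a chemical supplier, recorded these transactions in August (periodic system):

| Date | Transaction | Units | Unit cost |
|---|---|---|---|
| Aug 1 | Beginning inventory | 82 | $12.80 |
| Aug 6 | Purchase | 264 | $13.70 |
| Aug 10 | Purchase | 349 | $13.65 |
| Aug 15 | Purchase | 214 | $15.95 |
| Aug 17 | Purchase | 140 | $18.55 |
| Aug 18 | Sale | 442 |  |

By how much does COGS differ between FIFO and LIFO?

$1,234.70

FIFO COGS: 82 @ $12.80 + 264 @ $13.70 + 96 @ $13.65 = $5,976.80
LIFO COGS: 140 @ $18.55 + 214 @ $15.95 + 88 @ $13.65 = $7,211.50
Difference = |$5,976.80 − $7,211.50| = $1,234.70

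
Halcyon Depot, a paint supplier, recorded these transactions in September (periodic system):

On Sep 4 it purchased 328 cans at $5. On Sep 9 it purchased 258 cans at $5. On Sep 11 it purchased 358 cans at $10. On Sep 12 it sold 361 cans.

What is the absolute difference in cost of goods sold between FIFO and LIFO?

$1,790

FIFO COGS: 328 @ $5 + 33 @ $5 = $1,805
LIFO COGS: 358 @ $10 + 3 @ $5 = $3,595
Difference = |$1,805 − $3,595| = $1,790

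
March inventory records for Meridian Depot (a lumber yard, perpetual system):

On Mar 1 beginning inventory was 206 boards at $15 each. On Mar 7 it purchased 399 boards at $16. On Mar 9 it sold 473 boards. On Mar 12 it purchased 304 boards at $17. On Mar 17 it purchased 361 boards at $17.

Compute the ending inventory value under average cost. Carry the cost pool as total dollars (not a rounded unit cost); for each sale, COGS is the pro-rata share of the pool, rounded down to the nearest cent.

After Mar 1: 206 on hand, pool $3,090.00 (≈ $15.0000 each)
After Mar 7: 605 on hand, pool $9,474.00 (≈ $15.6595 each)
Mar 9, sell 473: 473/605 × $9,474.00 → $7,406.94
After Mar 12: 436 on hand, pool $7,235.06 (≈ $16.5942 each)
After Mar 17: 797 on hand, pool $13,372.06 (≈ $16.7780 each)
Ending inventory (cost pool remaining) = $13,372.06
Check: goods available $20,779.00 = COGS $7,406.94 + ending $13,372.06

Ending inventory = $13,372.06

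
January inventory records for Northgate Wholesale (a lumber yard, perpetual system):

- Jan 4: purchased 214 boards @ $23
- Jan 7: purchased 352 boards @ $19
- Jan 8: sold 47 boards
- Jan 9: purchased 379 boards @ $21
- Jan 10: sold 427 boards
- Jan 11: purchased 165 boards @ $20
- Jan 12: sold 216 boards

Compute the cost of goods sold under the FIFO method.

Jan 8, 47 sold [FIFO — oldest first]: 47 @ $23 = $1,081
Jan 10, 427 sold [FIFO — oldest first]: 167 @ $23 + 260 @ $19 = $8,781
Jan 12, 216 sold [FIFO — oldest first]: 92 @ $19 + 124 @ $21 = $4,352
Total COGS = $1,081 + $8,781 + $4,352 = $14,214
Ending inventory: 255 @ $21 + 165 @ $20 = $8,655

COGS = $14,214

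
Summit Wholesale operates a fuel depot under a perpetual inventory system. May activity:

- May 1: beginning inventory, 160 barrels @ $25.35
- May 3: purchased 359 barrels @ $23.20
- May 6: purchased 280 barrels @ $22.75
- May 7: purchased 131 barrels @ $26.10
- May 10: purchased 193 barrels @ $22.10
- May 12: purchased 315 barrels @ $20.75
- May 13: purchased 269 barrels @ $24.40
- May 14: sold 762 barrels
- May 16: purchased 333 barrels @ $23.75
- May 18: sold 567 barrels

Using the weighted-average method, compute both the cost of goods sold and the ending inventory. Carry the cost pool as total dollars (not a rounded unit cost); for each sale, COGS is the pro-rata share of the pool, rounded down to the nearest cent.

After May 1: 160 on hand, pool $4,056.00 (≈ $25.3500 each)
After May 3: 519 on hand, pool $12,384.80 (≈ $23.8628 each)
After May 6: 799 on hand, pool $18,754.80 (≈ $23.4728 each)
After May 7: 930 on hand, pool $22,173.90 (≈ $23.8429 each)
After May 10: 1123 on hand, pool $26,439.20 (≈ $23.5434 each)
After May 12: 1438 on hand, pool $32,975.45 (≈ $22.9315 each)
After May 13: 1707 on hand, pool $39,539.05 (≈ $23.1629 each)
May 14, sell 762: 762/1707 × $39,539.05 → $17,650.12
After May 16: 1278 on hand, pool $29,797.68 (≈ $23.3159 each)
May 18, sell 567: 567/1278 × $29,797.68 → $13,220.09
Total COGS = $17,650.12 + $13,220.09 = $30,870.21
Ending inventory (cost pool remaining) = $16,577.59

COGS = $30,870.21; ending inventory = $16,577.59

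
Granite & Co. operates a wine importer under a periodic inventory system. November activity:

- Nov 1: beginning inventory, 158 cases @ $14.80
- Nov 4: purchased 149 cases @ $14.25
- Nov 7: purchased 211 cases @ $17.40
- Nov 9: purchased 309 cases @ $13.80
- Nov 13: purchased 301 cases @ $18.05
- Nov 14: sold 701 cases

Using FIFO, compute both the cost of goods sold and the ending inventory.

Nov 14, 701 sold [FIFO — oldest first]: 158 @ $14.80 + 149 @ $14.25 + 211 @ $17.40 + 183 @ $13.80 = $10,658.45
Ending inventory: 126 @ $13.80 + 301 @ $18.05 = $7,171.85
Check: goods available $17,830.30 = COGS $10,658.45 + ending $7,171.85

COGS = $10,658.45; ending inventory = $7,171.85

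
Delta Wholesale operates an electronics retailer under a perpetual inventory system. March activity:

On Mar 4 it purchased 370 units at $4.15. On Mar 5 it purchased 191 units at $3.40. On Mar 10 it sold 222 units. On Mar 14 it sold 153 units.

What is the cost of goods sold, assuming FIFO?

COGS = $1,552.50

Mar 10, 222 sold [FIFO — oldest first]: 222 @ $4.15 = $921.30
Mar 14, 153 sold [FIFO — oldest first]: 148 @ $4.15 + 5 @ $3.40 = $631.20
Total COGS = $921.30 + $631.20 = $1,552.50
Ending inventory: 186 @ $3.40 = $632.40
Check: goods available $2,184.90 = COGS $1,552.50 + ending $632.40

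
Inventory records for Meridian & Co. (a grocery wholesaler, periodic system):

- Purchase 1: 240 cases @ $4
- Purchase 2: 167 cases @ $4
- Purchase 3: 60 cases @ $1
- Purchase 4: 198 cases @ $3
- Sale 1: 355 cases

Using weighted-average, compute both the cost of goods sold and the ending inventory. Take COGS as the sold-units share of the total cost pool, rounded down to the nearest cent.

Sale 1, sell 355: 355/665 × $2,282.00 → $1,218.21
Ending inventory (cost pool remaining) = $1,063.79

COGS = $1,218.21; ending inventory = $1,063.79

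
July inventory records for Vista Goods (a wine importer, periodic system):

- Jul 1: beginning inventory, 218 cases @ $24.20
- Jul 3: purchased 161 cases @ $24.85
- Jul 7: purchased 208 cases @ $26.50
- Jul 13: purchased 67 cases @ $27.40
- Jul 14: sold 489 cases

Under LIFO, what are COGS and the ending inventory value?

COGS = $12,631.25; ending inventory = $3,993.00

Jul 14, 489 sold [LIFO — newest first]: 67 @ $27.40 + 208 @ $26.50 + 161 @ $24.85 + 53 @ $24.20 = $12,631.25
Ending inventory: 165 @ $24.20 = $3,993.00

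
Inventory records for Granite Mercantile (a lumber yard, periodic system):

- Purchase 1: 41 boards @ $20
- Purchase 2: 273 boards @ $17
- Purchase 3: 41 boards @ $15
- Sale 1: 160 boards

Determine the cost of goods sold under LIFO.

Sale 1 (160) [LIFO — newest first]: 41 @ $15 + 119 @ $17 = $2,638
Ending inventory: 41 @ $20 + 154 @ $17 = $3,438
Check: goods available $6,076 = COGS $2,638 + ending $3,438

COGS = $2,638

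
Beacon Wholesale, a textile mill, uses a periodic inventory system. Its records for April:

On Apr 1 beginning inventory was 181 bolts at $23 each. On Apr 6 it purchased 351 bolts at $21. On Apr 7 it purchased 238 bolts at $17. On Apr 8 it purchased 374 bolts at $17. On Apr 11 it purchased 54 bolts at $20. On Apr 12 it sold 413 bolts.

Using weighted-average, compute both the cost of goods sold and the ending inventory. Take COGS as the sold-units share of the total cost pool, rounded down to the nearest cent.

Apr 12, sell 413: 413/1198 × $23,018.00 → $7,935.25
Ending inventory (cost pool remaining) = $15,082.75

COGS = $7,935.25; ending inventory = $15,082.75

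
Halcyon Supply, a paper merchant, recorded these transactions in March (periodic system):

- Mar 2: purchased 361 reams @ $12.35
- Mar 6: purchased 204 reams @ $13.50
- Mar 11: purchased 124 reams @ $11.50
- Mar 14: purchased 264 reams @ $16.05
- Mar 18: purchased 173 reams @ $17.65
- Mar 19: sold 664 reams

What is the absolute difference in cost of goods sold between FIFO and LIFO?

$1,756.30

FIFO COGS: 361 @ $12.35 + 204 @ $13.50 + 99 @ $11.50 = $8,350.85
LIFO COGS: 173 @ $17.65 + 264 @ $16.05 + 124 @ $11.50 + 103 @ $13.50 = $10,107.15
Difference = |$8,350.85 − $10,107.15| = $1,756.30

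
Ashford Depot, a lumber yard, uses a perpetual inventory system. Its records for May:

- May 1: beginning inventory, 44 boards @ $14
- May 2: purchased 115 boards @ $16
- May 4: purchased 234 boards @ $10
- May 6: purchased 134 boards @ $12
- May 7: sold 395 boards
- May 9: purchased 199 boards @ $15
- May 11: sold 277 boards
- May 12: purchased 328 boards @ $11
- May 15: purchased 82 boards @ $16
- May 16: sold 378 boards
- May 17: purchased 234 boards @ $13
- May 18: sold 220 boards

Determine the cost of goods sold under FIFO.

May 7, 395 sold [FIFO — oldest first]: 44 @ $14 + 115 @ $16 + 234 @ $10 + 2 @ $12 = $4,820
May 11, 277 sold [FIFO — oldest first]: 132 @ $12 + 145 @ $15 = $3,759
May 16, 378 sold [FIFO — oldest first]: 54 @ $15 + 324 @ $11 = $4,374
May 18, 220 sold [FIFO — oldest first]: 4 @ $11 + 82 @ $16 + 134 @ $13 = $3,098
Total COGS = $4,820 + $3,759 + $4,374 + $3,098 = $16,051
Ending inventory: 100 @ $13 = $1,300
Check: goods available $17,351 = COGS $16,051 + ending $1,300

COGS = $16,051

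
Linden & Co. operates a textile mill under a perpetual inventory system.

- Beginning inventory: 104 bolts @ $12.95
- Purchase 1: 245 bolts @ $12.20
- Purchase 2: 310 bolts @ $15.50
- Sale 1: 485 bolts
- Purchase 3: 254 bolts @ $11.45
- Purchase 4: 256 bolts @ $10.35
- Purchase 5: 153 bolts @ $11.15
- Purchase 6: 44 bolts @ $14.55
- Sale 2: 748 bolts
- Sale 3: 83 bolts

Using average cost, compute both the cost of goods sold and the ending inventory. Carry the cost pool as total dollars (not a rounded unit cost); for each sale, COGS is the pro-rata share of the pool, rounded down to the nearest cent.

After Beginning: 104 on hand, pool $1,346.80 (≈ $12.9500 each)
After Purchase 1: 349 on hand, pool $4,335.80 (≈ $12.4235 each)
After Purchase 2: 659 on hand, pool $9,140.80 (≈ $13.8707 each)
Sale 1, sell 485: 485/659 × $9,140.80 → $6,727.29
After Purchase 3: 428 on hand, pool $5,321.81 (≈ $12.4341 each)
After Purchase 4: 684 on hand, pool $7,971.41 (≈ $11.6541 each)
After Purchase 5: 837 on hand, pool $9,677.36 (≈ $11.5620 each)
After Purchase 6: 881 on hand, pool $10,317.56 (≈ $11.7112 each)
Sale 2, sell 748: 748/881 × $10,317.56 → $8,759.97
Sale 3, sell 83: 83/133 × $1,557.59 → $972.02
Total COGS = $6,727.29 + $8,759.97 + $972.02 = $16,459.28
Ending inventory (cost pool remaining) = $585.57
Check: goods available $17,044.85 = COGS $16,459.28 + ending $585.57

COGS = $16,459.28; ending inventory = $585.57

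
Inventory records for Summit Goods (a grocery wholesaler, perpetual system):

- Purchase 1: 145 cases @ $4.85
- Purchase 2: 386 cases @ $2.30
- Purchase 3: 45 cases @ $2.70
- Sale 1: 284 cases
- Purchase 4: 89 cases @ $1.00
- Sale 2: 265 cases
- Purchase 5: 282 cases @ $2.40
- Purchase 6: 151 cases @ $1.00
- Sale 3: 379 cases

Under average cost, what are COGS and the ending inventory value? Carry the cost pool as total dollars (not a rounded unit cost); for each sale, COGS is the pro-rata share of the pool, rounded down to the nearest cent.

COGS = $2,282.77; ending inventory = $346.58

After Purchase 1: 145 on hand, pool $703.25 (≈ $4.8500 each)
After Purchase 2: 531 on hand, pool $1,591.05 (≈ $2.9963 each)
After Purchase 3: 576 on hand, pool $1,712.55 (≈ $2.9732 each)
Sale 1, sell 284: 284/576 × $1,712.55 → $844.38
After Purchase 4: 381 on hand, pool $957.17 (≈ $2.5123 each)
Sale 2, sell 265: 265/381 × $957.17 → $665.74
After Purchase 5: 398 on hand, pool $968.23 (≈ $2.4327 each)
After Purchase 6: 549 on hand, pool $1,119.23 (≈ $2.0387 each)
Sale 3, sell 379: 379/549 × $1,119.23 → $772.65
Total COGS = $844.38 + $665.74 + $772.65 = $2,282.77
Ending inventory (cost pool remaining) = $346.58
Check: goods available $2,629.35 = COGS $2,282.77 + ending $346.58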